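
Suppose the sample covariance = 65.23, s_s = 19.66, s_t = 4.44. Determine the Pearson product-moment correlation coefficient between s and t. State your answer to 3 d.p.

0.747

r = Cov(s,t) / (s_s · s_t) = 65.23 / (19.66 × 4.44)
  = 65.23 / 87.2904 ≈ 0.747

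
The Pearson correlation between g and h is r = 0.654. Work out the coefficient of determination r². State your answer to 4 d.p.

r² = (0.654)² = 0.4277

0.4277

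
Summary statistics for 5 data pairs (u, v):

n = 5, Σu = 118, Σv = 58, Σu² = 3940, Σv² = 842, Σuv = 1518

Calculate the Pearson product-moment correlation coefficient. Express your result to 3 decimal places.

r = (nΣuv − ΣuΣv) / √[(nΣu² − (Σu)²)(nΣv² − (Σv)²)]
Numerator: 5×1518 − 118×58 = 746
Denominator: √[(19700 − 13924)(4210 − 3364)] = √[5776 × 846] = 2210.5420
r = 746 / 2210.5420 ≈ 0.337

0.337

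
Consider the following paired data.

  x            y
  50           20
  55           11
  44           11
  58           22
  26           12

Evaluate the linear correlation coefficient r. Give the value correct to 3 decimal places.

n = 5, Σx = 233, Σy = 76, Σx² = 11501, Σy² = 1270, Σxy = 3677
nΣxy − ΣxΣy = 18385 − 17708 = 677
nΣx² − (Σx)² = 57505 − 54289 = 3216; nΣy² − (Σy)² = 6350 − 5776 = 574
r = 677 / √(3216 × 574) = 677 / 1358.6699 ≈ 0.498

0.498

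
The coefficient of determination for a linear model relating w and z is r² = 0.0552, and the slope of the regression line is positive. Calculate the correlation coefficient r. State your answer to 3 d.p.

0.235

|r| = √0.0552 = 0.235
The association is positive, so r = 0.235.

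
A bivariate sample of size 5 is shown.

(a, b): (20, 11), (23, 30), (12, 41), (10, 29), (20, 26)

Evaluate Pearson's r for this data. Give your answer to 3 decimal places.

n = 5, Σa = 85, Σb = 137, Σa² = 1573, Σb² = 4219, Σab = 2212
nΣab − ΣaΣb = 11060 − 11645 = -585
nΣa² − (Σa)² = 7865 − 7225 = 640; nΣb² − (Σb)² = 21095 − 18769 = 2326
r = -585 / √(640 × 2326) = -585 / 1220.0984 ≈ -0.479

-0.479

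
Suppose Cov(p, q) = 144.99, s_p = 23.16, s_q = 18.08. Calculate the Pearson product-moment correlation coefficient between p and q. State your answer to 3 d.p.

r = Cov(p,q) / (s_p · s_q) = 144.99 / (23.16 × 18.08)
  = 144.99 / 418.7328 ≈ 0.346

0.346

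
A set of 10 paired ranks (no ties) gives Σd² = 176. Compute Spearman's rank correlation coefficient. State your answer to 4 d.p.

ρ = 1 − 6Σd² / [n(n²−1)] = 1 − 6×176 / (10×99)
  = 1 − 1056/990 = 1 − 1.06667 ≈ -0.0667

-0.0667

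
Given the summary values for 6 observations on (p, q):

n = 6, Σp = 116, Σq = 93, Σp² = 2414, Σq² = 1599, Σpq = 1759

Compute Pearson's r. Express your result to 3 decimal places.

r = (nΣpq − ΣpΣq) / √[(nΣp² − (Σp)²)(nΣq² − (Σq)²)]
Numerator: 6×1759 − 116×93 = -234
Denominator: √[(14484 − 13456)(9594 − 8649)] = √[1028 × 945] = 985.6267
r = -234 / 985.6267 ≈ -0.237

-0.237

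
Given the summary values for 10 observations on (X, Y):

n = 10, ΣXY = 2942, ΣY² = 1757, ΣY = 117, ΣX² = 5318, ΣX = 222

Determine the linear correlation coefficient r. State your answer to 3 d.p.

0.886

r = (nΣXY − ΣXΣY) / √[(nΣX² − (ΣX)²)(nΣY² − (ΣY)²)]
Numerator: 10×2942 − 222×117 = 3446
Denominator: √[(53180 − 49284)(17570 − 13689)] = √[3896 × 3881] = 3888.4928
r = 3446 / 3888.4928 ≈ 0.886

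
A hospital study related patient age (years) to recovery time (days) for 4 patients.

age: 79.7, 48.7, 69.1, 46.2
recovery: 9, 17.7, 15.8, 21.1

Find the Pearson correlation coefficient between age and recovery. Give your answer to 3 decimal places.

-0.925

n = 4, Σx = 243.7, Σy = 63.6, Σx² = 15633.03, Σy² = 1089.14, Σxy = 3645.89
nΣxy − ΣxΣy = 14583.56 − 15499.32 = -915.76
nΣx² − (Σx)² = 62532.12 − 59389.69 = 3142.43; nΣy² − (Σy)² = 4356.56 − 4044.96 = 311.6
r = -915.76 / √(3142.43 × 311.6) = -915.76 / 989.5358 ≈ -0.925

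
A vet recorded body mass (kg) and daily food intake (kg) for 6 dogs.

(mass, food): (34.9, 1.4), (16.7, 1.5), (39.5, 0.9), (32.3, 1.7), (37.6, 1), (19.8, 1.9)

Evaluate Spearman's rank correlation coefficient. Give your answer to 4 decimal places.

-0.8286

Rank mass: 4, 1, 6, 3, 5, 2
Rank food: 3, 4, 1, 5, 2, 6
d = rank(mass) − rank(food): 1, -3, 5, -2, 3, -4; Σd² = 64
ρ = 1 − 6Σd² / [n(n²−1)] = 1 − 6×64 / (6×35) = 1 − 384/210 ≈ -0.8286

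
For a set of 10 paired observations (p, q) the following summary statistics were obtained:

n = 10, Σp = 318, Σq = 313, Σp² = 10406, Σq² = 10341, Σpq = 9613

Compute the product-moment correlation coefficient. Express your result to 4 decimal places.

-0.8517

r = (nΣpq − ΣpΣq) / √[(nΣp² − (Σp)²)(nΣq² − (Σq)²)]
Numerator: 10×9613 − 318×313 = -3404
Denominator: √[(104060 − 101124)(103410 − 97969)] = √[2936 × 5441] = 3996.8458
r = -3404 / 3996.8458 ≈ -0.8517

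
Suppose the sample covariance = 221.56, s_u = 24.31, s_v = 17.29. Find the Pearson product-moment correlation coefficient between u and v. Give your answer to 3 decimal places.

r = Cov(u,v) / (s_u · s_v) = 221.56 / (24.31 × 17.29)
  = 221.56 / 420.3199 ≈ 0.527

0.527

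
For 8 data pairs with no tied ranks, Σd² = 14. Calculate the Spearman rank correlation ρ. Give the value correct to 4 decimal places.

0.8333

ρ = 1 − 6Σd² / [n(n²−1)] = 1 − 6×14 / (8×63)
  = 1 − 84/504 = 1 − 0.16667 ≈ 0.8333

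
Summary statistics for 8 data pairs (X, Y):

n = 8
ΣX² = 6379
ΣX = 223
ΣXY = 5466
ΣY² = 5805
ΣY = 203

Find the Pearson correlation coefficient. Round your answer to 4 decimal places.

r = (nΣXY − ΣXΣY) / √[(nΣX² − (ΣX)²)(nΣY² − (ΣY)²)]
Numerator: 8×5466 − 223×203 = -1541
Denominator: √[(51032 − 49729)(46440 − 41209)] = √[1303 × 5231] = 2610.7457
r = -1541 / 2610.7457 ≈ -0.5903

-0.5903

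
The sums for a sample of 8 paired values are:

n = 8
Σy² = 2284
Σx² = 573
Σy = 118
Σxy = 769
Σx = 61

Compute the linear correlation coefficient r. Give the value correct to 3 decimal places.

r = (nΣxy − ΣxΣy) / √[(nΣx² − (Σx)²)(nΣy² − (Σy)²)]
Numerator: 8×769 − 61×118 = -1046
Denominator: √[(4584 − 3721)(18272 − 13924)] = √[863 × 4348] = 1937.0916
r = -1046 / 1937.0916 ≈ -0.540

-0.540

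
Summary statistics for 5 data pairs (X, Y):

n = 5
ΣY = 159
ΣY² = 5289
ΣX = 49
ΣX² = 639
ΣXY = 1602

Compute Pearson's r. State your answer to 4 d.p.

r = (nΣXY − ΣXΣY) / √[(nΣX² − (ΣX)²)(nΣY² − (ΣY)²)]
Numerator: 5×1602 − 49×159 = 219
Denominator: √[(3195 − 2401)(26445 − 25281)] = √[794 × 1164] = 961.3615
r = 219 / 961.3615 ≈ 0.2278

0.2278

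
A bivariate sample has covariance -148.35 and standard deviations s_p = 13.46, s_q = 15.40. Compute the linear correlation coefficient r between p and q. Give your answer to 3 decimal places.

r = Cov(p,q) / (s_p · s_q) = -148.35 / (13.46 × 15.40)
  = -148.35 / 207.2840 ≈ -0.716

-0.716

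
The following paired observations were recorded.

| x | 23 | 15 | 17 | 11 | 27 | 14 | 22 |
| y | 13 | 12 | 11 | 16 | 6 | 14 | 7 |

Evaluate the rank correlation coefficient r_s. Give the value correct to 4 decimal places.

-0.7857

Rank x: 6, 3, 4, 1, 7, 2, 5
Rank y: 5, 4, 3, 7, 1, 6, 2
d = rank(x) − rank(y): 1, -1, 1, -6, 6, -4, 3; Σd² = 100
ρ = 1 − 6Σd² / [n(n²−1)] = 1 − 6×100 / (7×48) = 1 − 600/336 ≈ -0.7857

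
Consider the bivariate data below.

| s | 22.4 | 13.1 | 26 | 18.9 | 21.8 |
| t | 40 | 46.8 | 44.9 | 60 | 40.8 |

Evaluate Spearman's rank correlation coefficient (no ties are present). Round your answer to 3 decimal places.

Rank s: 4, 1, 5, 2, 3
Rank t: 1, 4, 3, 5, 2
d = rank(s) − rank(t): 3, -3, 2, -3, 1; Σd² = 32
ρ = 1 − 6Σd² / [n(n²−1)] = 1 − 6×32 / (5×24) = 1 − 192/120 ≈ -0.600

-0.600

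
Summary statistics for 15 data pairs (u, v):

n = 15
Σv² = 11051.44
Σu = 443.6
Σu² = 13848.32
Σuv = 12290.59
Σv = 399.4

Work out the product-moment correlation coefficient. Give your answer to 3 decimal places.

r = (nΣuv − ΣuΣv) / √[(nΣu² − (Σu)²)(nΣv² − (Σv)²)]
Numerator: 15×12290.59 − 443.6×399.4 = 7185.01
Denominator: √[(207724.8 − 196780.96)(165771.6 − 159520.36)] = √[10943.84 × 6251.24] = 8271.1892
r = 7185.01 / 8271.1892 ≈ 0.869

0.869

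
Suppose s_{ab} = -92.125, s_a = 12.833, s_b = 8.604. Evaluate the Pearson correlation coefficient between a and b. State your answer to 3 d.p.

-0.834

r = Cov(a,b) / (s_a · s_b) = -92.125 / (12.833 × 8.604)
  = -92.125 / 110.4151 ≈ -0.834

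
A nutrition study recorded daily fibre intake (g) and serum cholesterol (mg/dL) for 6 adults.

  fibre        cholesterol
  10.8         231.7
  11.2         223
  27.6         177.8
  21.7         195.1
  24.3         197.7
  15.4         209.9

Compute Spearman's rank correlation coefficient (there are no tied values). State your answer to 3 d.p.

-0.943

Rank fibre: 1, 2, 6, 4, 5, 3
Rank cholesterol: 6, 5, 1, 2, 3, 4
d = rank(fibre) − rank(cholesterol): -5, -3, 5, 2, 2, -1; Σd² = 68
ρ = 1 − 6Σd² / [n(n²−1)] = 1 − 6×68 / (6×35) = 1 − 408/210 ≈ -0.943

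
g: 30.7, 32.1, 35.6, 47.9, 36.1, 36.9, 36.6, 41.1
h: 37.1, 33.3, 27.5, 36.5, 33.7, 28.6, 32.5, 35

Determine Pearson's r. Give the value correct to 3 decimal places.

0.206

n = 8, Σg = 297, Σh = 264.2, Σg² = 11228.26, Σh² = 8808.7, Σgh = 9835.16
nΣgh − ΣgΣh = 78681.28 − 78467.4 = 213.88
nΣg² − (Σg)² = 89826.08 − 88209 = 1617.08; nΣh² − (Σh)² = 70469.6 − 69801.64 = 667.96
r = 213.88 / √(1617.08 × 667.96) = 213.88 / 1039.3001 ≈ 0.206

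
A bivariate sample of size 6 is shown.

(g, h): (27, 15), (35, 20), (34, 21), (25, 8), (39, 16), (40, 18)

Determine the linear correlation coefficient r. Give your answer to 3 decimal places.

0.670

n = 6, Σg = 200, Σh = 98, Σg² = 6856, Σh² = 1710, Σgh = 3363
nΣgh − ΣgΣh = 20178 − 19600 = 578
nΣg² − (Σg)² = 41136 − 40000 = 1136; nΣh² − (Σh)² = 10260 − 9604 = 656
r = 578 / √(1136 × 656) = 578 / 863.2589 ≈ 0.670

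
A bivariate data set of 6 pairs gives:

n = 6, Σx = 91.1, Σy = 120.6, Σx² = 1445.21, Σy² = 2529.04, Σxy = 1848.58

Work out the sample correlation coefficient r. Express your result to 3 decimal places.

0.217

r = (nΣxy − ΣxΣy) / √[(nΣx² − (Σx)²)(nΣy² − (Σy)²)]
Numerator: 6×1848.58 − 91.1×120.6 = 104.82
Denominator: √[(8671.26 − 8299.21)(15174.24 − 14544.36)] = √[372.05 × 629.88] = 484.0938
r = 104.82 / 484.0938 ≈ 0.217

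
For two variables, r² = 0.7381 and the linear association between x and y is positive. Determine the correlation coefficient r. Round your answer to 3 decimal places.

0.859

|r| = √0.7381 = 0.859
The association is positive, so r = 0.859.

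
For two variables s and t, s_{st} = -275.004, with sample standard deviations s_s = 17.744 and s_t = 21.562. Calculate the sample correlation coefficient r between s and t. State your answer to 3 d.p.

r = Cov(s,t) / (s_s · s_t) = -275.004 / (17.744 × 21.562)
  = -275.004 / 382.5961 ≈ -0.719

-0.719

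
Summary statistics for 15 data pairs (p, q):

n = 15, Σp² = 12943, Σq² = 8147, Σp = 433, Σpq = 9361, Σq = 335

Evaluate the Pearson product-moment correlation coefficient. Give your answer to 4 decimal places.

r = (nΣpq − ΣpΣq) / √[(nΣp² − (Σp)²)(nΣq² − (Σq)²)]
Numerator: 15×9361 − 433×335 = -4640
Denominator: √[(194145 − 187489)(122205 − 112225)] = √[6656 × 9980] = 8150.2687
r = -4640 / 8150.2687 ≈ -0.5693

-0.5693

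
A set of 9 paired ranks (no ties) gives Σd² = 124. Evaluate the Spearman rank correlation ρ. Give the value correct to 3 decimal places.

-0.033

ρ = 1 − 6Σd² / [n(n²−1)] = 1 − 6×124 / (9×80)
  = 1 − 744/720 = 1 − 1.0333 ≈ -0.033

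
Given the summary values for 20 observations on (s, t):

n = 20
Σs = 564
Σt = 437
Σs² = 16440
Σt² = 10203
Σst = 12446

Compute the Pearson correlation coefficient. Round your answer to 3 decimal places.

r = (nΣst − ΣsΣt) / √[(nΣs² − (Σs)²)(nΣt² − (Σt)²)]
Numerator: 20×12446 − 564×437 = 2452
Denominator: √[(328800 − 318096)(204060 − 190969)] = √[10704 × 13091] = 11837.4855
r = 2452 / 11837.4855 ≈ 0.207

0.207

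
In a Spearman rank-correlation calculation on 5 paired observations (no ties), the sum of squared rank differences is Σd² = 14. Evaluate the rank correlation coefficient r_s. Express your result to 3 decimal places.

ρ = 1 − 6Σd² / [n(n²−1)] = 1 − 6×14 / (5×24)
  = 1 − 84/120 = 1 − 0.7000 ≈ 0.300

0.300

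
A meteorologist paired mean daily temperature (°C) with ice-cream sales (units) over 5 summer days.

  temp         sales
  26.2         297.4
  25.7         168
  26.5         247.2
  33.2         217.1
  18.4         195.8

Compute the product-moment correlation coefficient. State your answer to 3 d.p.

0.199

n = 5, Σx = 130, Σy = 1125.5, Σx² = 3489.98, Σy² = 263248.65, Σxy = 29470.72
nΣxy − ΣxΣy = 147353.6 − 146315 = 1038.6
nΣx² − (Σx)² = 17449.9 − 16900 = 549.9; nΣy² − (Σy)² = 1316243.25 − 1266750.25 = 49493
r = 1038.6 / √(549.9 × 49493) = 1038.6 / 5216.9149 ≈ 0.199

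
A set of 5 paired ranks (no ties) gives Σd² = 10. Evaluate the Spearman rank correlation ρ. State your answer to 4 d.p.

0.5000

ρ = 1 − 6Σd² / [n(n²−1)] = 1 − 6×10 / (5×24)
  = 1 − 60/120 = 1 − 0.50000 ≈ 0.5000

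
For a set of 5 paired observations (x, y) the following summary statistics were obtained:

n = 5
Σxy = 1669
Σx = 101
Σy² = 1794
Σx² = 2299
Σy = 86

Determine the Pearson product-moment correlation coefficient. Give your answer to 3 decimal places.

r = (nΣxy − ΣxΣy) / √[(nΣx² − (Σx)²)(nΣy² − (Σy)²)]
Numerator: 5×1669 − 101×86 = -341
Denominator: √[(11495 − 10201)(8970 − 7396)] = √[1294 × 1574] = 1427.1496
r = -341 / 1427.1496 ≈ -0.239

-0.239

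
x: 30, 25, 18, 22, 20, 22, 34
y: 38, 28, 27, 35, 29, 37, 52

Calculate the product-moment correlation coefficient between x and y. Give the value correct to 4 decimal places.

n = 7, Σx = 171, Σy = 246, Σx² = 4373, Σy² = 9096, Σxy = 6258
nΣxy − ΣxΣy = 43806 − 42066 = 1740
nΣx² − (Σx)² = 30611 − 29241 = 1370; nΣy² − (Σy)² = 63672 − 60516 = 3156
r = 1740 / √(1370 × 3156) = 1740 / 2079.3557 ≈ 0.8368

0.8368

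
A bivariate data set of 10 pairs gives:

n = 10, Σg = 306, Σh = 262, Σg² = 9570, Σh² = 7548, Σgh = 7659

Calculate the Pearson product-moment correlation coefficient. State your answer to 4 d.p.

r = (nΣgh − ΣgΣh) / √[(nΣg² − (Σg)²)(nΣh² − (Σh)²)]
Numerator: 10×7659 − 306×262 = -3582
Denominator: √[(95700 − 93636)(75480 − 68644)] = √[2064 × 6836] = 3756.2620
r = -3582 / 3756.2620 ≈ -0.9536

-0.9536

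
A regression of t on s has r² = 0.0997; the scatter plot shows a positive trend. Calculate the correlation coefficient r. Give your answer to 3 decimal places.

0.316

|r| = √0.0997 = 0.316
The association is positive, so r = 0.316.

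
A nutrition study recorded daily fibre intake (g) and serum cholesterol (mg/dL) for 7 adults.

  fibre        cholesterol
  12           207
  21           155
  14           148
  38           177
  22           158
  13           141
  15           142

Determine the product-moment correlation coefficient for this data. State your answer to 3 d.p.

0.171

n = 7, Σx = 135, Σy = 1128, Σx² = 3103, Σy² = 185116, Σxy = 21976
nΣxy − ΣxΣy = 153832 − 152280 = 1552
nΣx² − (Σx)² = 21721 − 18225 = 3496; nΣy² − (Σy)² = 1295812 − 1272384 = 23428
r = 1552 / √(3496 × 23428) = 1552 / 9050.0988 ≈ 0.171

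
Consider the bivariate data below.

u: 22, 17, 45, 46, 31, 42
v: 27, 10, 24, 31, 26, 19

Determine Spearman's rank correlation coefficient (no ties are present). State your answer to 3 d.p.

Rank u: 2, 1, 5, 6, 3, 4
Rank v: 5, 1, 3, 6, 4, 2
d = rank(u) − rank(v): -3, 0, 2, 0, -1, 2; Σd² = 18
ρ = 1 − 6Σd² / [n(n²−1)] = 1 − 6×18 / (6×35) = 1 − 108/210 ≈ 0.486

0.486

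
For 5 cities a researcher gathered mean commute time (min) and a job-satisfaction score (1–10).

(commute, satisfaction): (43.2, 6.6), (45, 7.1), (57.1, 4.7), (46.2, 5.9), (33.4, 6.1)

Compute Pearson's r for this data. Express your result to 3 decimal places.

-0.594

n = 5, Σx = 224.9, Σy = 30.4, Σx² = 10401.65, Σy² = 188.08, Σxy = 1349.31
nΣxy − ΣxΣy = 6746.55 − 6836.96 = -90.41
nΣx² − (Σx)² = 52008.25 − 50580.01 = 1428.24; nΣy² − (Σy)² = 940.4 − 924.16 = 16.24
r = -90.41 / √(1428.24 × 16.24) = -90.41 / 152.2978 ≈ -0.594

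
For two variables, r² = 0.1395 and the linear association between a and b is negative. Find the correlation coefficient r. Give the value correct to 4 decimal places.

|r| = √0.1395 = 0.3735
The association is negative, so r = −0.3735.

-0.3735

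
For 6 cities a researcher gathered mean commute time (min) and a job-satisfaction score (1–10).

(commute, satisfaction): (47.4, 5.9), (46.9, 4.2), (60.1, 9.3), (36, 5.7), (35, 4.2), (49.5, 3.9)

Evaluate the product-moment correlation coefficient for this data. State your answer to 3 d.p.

0.631

n = 6, Σx = 274.9, Σy = 33.2, Σx² = 13029.63, Σy² = 204.28, Σxy = 1580.82
nΣxy − ΣxΣy = 9484.92 − 9126.68 = 358.24
nΣx² − (Σx)² = 78177.78 − 75570.01 = 2607.77; nΣy² − (Σy)² = 1225.68 − 1102.24 = 123.44
r = 358.24 / √(2607.77 × 123.44) = 358.24 / 567.3651 ≈ 0.631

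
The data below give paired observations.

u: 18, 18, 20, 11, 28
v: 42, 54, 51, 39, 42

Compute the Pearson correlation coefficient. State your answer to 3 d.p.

n = 5, Σu = 95, Σv = 228, Σu² = 1953, Σv² = 10566, Σuv = 4353
nΣuv − ΣuΣv = 21765 − 21660 = 105
nΣu² − (Σu)² = 9765 − 9025 = 740; nΣv² − (Σv)² = 52830 − 51984 = 846
r = 105 / √(740 × 846) = 105 / 791.2269 ≈ 0.133

0.133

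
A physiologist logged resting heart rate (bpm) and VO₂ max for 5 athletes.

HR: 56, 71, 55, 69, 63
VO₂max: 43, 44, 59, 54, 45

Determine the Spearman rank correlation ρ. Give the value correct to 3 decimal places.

Rank HR: 2, 5, 1, 4, 3
Rank VO₂max: 1, 2, 5, 4, 3
d = rank(HR) − rank(VO₂max): 1, 3, -4, 0, 0; Σd² = 26
ρ = 1 − 6Σd² / [n(n²−1)] = 1 − 6×26 / (5×24) = 1 − 156/120 ≈ -0.300

-0.300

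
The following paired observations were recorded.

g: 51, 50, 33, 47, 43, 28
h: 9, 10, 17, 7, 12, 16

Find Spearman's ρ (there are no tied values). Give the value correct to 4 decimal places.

-0.7714

Rank g: 6, 5, 2, 4, 3, 1
Rank h: 2, 3, 6, 1, 4, 5
d = rank(g) − rank(h): 4, 2, -4, 3, -1, -4; Σd² = 62
ρ = 1 − 6Σd² / [n(n²−1)] = 1 − 6×62 / (6×35) = 1 − 372/210 ≈ -0.7714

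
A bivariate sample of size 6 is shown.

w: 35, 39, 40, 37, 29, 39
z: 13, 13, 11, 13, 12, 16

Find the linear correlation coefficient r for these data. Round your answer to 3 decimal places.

0.234

n = 6, Σw = 219, Σz = 78, Σw² = 8077, Σz² = 1028, Σwz = 2855
nΣwz − ΣwΣz = 17130 − 17082 = 48
nΣw² − (Σw)² = 48462 − 47961 = 501; nΣz² − (Σz)² = 6168 − 6084 = 84
r = 48 / √(501 × 84) = 48 / 205.1439 ≈ 0.234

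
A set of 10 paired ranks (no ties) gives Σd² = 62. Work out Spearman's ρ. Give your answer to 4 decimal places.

ρ = 1 − 6Σd² / [n(n²−1)] = 1 − 6×62 / (10×99)
  = 1 − 372/990 = 1 − 0.37576 ≈ 0.6242

0.6242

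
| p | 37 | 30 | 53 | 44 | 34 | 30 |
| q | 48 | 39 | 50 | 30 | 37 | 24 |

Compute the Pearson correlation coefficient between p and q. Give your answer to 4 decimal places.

n = 6, Σp = 228, Σq = 228, Σp² = 9070, Σq² = 9170, Σpq = 8894
nΣpq − ΣpΣq = 53364 − 51984 = 1380
nΣp² − (Σp)² = 54420 − 51984 = 2436; nΣq² − (Σq)² = 55020 − 51984 = 3036
r = 1380 / √(2436 × 3036) = 1380 / 2719.5029 ≈ 0.5074

0.5074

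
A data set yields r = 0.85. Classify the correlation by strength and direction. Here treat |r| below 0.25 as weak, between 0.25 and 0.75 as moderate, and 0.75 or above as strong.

r = 0.85 > 0 so the relationship is positive.
|r| = 0.85, which falls in the strong range.

strong positive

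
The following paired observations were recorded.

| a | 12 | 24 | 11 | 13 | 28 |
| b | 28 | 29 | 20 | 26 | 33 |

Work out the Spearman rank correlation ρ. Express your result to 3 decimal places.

Rank a: 2, 4, 1, 3, 5
Rank b: 3, 4, 1, 2, 5
d = rank(a) − rank(b): -1, 0, 0, 1, 0; Σd² = 2
ρ = 1 − 6Σd² / [n(n²−1)] = 1 − 6×2 / (5×24) = 1 − 12/120 ≈ 0.900

0.900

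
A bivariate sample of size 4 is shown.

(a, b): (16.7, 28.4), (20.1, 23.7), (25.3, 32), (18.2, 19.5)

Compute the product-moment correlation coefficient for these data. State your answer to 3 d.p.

n = 4, Σa = 80.3, Σb = 103.6, Σa² = 1654.23, Σb² = 2772.5, Σab = 2115.15
nΣab − ΣaΣb = 8460.6 − 8319.08 = 141.52
nΣa² − (Σa)² = 6616.92 − 6448.09 = 168.83; nΣb² − (Σb)² = 11090 − 10732.96 = 357.04
r = 141.52 / √(168.83 × 357.04) = 141.52 / 245.5179 ≈ 0.576

0.576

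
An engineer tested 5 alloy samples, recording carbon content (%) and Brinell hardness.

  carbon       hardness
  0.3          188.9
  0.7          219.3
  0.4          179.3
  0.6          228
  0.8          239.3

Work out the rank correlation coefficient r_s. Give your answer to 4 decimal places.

0.8000

Rank carbon: 1, 4, 2, 3, 5
Rank hardness: 2, 3, 1, 4, 5
d = rank(carbon) − rank(hardness): -1, 1, 1, -1, 0; Σd² = 4
ρ = 1 − 6Σd² / [n(n²−1)] = 1 − 6×4 / (5×24) = 1 − 24/120 ≈ 0.8000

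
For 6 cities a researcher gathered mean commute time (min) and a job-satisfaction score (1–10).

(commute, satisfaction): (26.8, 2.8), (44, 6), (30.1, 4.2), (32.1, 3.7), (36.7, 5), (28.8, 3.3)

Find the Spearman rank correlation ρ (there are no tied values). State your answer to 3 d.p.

Rank commute: 1, 6, 3, 4, 5, 2
Rank satisfaction: 1, 6, 4, 3, 5, 2
d = rank(commute) − rank(satisfaction): 0, 0, -1, 1, 0, 0; Σd² = 2
ρ = 1 − 6Σd² / [n(n²−1)] = 1 − 6×2 / (6×35) = 1 − 12/210 ≈ 0.943

0.943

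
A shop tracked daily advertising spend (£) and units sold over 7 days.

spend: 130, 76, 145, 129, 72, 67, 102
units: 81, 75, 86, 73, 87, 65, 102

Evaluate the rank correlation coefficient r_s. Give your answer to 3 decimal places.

Rank spend: 6, 3, 7, 5, 2, 1, 4
Rank units: 4, 3, 5, 2, 6, 1, 7
d = rank(spend) − rank(units): 2, 0, 2, 3, -4, 0, -3; Σd² = 42
ρ = 1 − 6Σd² / [n(n²−1)] = 1 − 6×42 / (7×48) = 1 − 252/336 ≈ 0.250

0.250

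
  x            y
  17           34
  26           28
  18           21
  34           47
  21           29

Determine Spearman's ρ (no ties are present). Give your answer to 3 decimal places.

Rank x: 1, 4, 2, 5, 3
Rank y: 4, 2, 1, 5, 3
d = rank(x) − rank(y): -3, 2, 1, 0, 0; Σd² = 14
ρ = 1 − 6Σd² / [n(n²−1)] = 1 − 6×14 / (5×24) = 1 − 84/120 ≈ 0.300

0.300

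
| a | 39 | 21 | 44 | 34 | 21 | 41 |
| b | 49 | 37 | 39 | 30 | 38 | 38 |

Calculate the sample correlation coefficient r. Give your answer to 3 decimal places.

0.260

n = 6, Σa = 200, Σb = 231, Σa² = 7176, Σb² = 9079, Σab = 7780
nΣab − ΣaΣb = 46680 − 46200 = 480
nΣa² − (Σa)² = 43056 − 40000 = 3056; nΣb² − (Σb)² = 54474 − 53361 = 1113
r = 480 / √(3056 × 1113) = 480 / 1844.2690 ≈ 0.260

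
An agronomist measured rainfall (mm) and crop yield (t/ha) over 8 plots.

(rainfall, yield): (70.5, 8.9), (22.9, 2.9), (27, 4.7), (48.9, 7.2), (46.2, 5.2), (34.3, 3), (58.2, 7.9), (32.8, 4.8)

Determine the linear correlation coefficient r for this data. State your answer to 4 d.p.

0.9195

n = 8, Σx = 340.8, Σy = 44.6, Σx² = 16388.88, Σy² = 283.04, Σxy = 2133.2
nΣxy − ΣxΣy = 17065.6 − 15199.68 = 1865.92
nΣx² − (Σx)² = 131111.04 − 116144.64 = 14966.4; nΣy² − (Σy)² = 2264.32 − 1989.16 = 275.16
r = 1865.92 / √(14966.4 × 275.16) = 1865.92 / 2029.3237 ≈ 0.9195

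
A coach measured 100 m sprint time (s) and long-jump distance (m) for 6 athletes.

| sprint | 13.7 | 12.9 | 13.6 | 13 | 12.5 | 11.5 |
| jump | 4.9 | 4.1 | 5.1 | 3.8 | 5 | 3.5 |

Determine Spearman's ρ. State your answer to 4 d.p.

Rank sprint: 6, 3, 5, 4, 2, 1
Rank jump: 4, 3, 6, 2, 5, 1
d = rank(sprint) − rank(jump): 2, 0, -1, 2, -3, 0; Σd² = 18
ρ = 1 − 6Σd² / [n(n²−1)] = 1 − 6×18 / (6×35) = 1 − 108/210 ≈ 0.4857

0.4857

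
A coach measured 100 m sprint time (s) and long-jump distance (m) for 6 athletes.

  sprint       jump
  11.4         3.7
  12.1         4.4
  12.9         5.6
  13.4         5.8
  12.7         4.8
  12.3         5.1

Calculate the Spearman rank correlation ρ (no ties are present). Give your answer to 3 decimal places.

Rank sprint: 1, 2, 5, 6, 4, 3
Rank jump: 1, 2, 5, 6, 3, 4
d = rank(sprint) − rank(jump): 0, 0, 0, 0, 1, -1; Σd² = 2
ρ = 1 − 6Σd² / [n(n²−1)] = 1 − 6×2 / (6×35) = 1 − 12/210 ≈ 0.943

0.943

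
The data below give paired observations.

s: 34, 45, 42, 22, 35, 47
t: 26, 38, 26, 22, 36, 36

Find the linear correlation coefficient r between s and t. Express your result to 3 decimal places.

0.711

n = 6, Σs = 225, Σt = 184, Σs² = 8863, Σt² = 5872, Σst = 7122
nΣst − ΣsΣt = 42732 − 41400 = 1332
nΣs² − (Σs)² = 53178 − 50625 = 2553; nΣt² − (Σt)² = 35232 − 33856 = 1376
r = 1332 / √(2553 × 1376) = 1332 / 1874.2807 ≈ 0.711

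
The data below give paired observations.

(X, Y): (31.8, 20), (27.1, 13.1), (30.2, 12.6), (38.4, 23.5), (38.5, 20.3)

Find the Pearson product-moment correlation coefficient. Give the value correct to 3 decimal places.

n = 5, ΣX = 166, ΣY = 89.5, ΣX² = 5614.5, ΣY² = 1694.71, ΣXY = 3055.48
nΣXY − ΣXΣY = 15277.4 − 14857 = 420.4
nΣX² − (ΣX)² = 28072.5 − 27556 = 516.5; nΣY² − (ΣY)² = 8473.55 − 8010.25 = 463.3
r = 420.4 / √(516.5 × 463.3) = 420.4 / 489.1773 ≈ 0.859

0.859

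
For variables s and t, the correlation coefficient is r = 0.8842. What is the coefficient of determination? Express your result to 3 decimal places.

0.782

r² = (0.8842)² = 0.782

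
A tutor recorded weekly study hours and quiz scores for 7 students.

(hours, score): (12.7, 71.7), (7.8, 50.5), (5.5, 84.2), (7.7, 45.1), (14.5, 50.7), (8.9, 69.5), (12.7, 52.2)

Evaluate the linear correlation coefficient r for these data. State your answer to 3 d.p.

-0.328

n = 7, Σx = 69.8, Σy = 423.9, Σx² = 762.42, Σy² = 26940.37, Σxy = 4131.5
nΣxy − ΣxΣy = 28920.5 − 29588.22 = -667.72
nΣx² − (Σx)² = 5336.94 − 4872.04 = 464.9; nΣy² − (Σy)² = 188582.59 − 179691.21 = 8891.38
r = -667.72 / √(464.9 × 8891.38) = -667.72 / 2033.1263 ≈ -0.328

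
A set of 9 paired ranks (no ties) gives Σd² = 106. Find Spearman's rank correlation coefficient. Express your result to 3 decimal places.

ρ = 1 − 6Σd² / [n(n²−1)] = 1 − 6×106 / (9×80)
  = 1 − 636/720 = 1 − 0.8833 ≈ 0.117

0.117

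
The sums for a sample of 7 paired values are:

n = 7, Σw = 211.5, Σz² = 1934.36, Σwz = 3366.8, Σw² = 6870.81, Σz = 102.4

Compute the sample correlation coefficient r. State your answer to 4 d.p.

r = (nΣwz − ΣwΣz) / √[(nΣw² − (Σw)²)(nΣz² − (Σz)²)]
Numerator: 7×3366.8 − 211.5×102.4 = 1910
Denominator: √[(48095.67 − 44732.25)(13540.52 − 10485.76)] = √[3363.42 × 3054.76] = 3205.3769
r = 1910 / 3205.3769 ≈ 0.5959

0.5959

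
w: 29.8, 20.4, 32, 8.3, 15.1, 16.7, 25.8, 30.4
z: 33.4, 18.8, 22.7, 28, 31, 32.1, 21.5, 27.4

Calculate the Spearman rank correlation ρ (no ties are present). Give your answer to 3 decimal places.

Rank w: 6, 4, 8, 1, 2, 3, 5, 7
Rank z: 8, 1, 3, 5, 6, 7, 2, 4
d = rank(w) − rank(z): -2, 3, 5, -4, -4, -4, 3, 3; Σd² = 104
ρ = 1 − 6Σd² / [n(n²−1)] = 1 − 6×104 / (8×63) = 1 − 624/504 ≈ -0.238

-0.238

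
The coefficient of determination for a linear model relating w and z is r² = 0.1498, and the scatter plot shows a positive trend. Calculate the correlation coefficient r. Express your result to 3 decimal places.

0.387

|r| = √0.1498 = 0.387
The association is positive, so r = 0.387.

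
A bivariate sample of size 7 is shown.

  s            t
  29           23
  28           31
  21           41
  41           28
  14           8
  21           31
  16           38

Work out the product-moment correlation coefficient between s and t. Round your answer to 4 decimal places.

n = 7, Σs = 170, Σt = 200, Σs² = 4640, Σt² = 6424, Σst = 4915
nΣst − ΣsΣt = 34405 − 34000 = 405
nΣs² − (Σs)² = 32480 − 28900 = 3580; nΣt² − (Σt)² = 44968 − 40000 = 4968
r = 405 / √(3580 × 4968) = 405 / 4217.2787 ≈ 0.0960

0.0960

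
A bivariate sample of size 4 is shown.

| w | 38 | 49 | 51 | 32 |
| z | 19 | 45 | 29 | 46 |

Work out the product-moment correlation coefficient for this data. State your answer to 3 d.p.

-0.083

n = 4, Σw = 170, Σz = 139, Σw² = 7470, Σz² = 5343, Σwz = 5878
nΣwz − ΣwΣz = 23512 − 23630 = -118
nΣw² − (Σw)² = 29880 − 28900 = 980; nΣz² − (Σz)² = 21372 − 19321 = 2051
r = -118 / √(980 × 2051) = -118 / 1417.7376 ≈ -0.083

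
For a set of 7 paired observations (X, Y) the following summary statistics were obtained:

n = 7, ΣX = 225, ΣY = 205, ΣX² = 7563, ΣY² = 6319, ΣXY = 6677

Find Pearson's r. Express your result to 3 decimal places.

r = (nΣXY − ΣXΣY) / √[(nΣX² − (ΣX)²)(nΣY² − (ΣY)²)]
Numerator: 7×6677 − 225×205 = 614
Denominator: √[(52941 − 50625)(44233 − 42025)] = √[2316 × 2208] = 2261.3553
r = 614 / 2261.3553 ≈ 0.272

0.272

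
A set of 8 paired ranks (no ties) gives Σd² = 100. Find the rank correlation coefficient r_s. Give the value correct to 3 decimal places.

ρ = 1 − 6Σd² / [n(n²−1)] = 1 − 6×100 / (8×63)
  = 1 − 600/504 = 1 − 1.1905 ≈ -0.190

-0.190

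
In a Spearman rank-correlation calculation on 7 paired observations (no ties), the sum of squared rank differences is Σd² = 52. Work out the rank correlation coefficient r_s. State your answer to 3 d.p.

ρ = 1 − 6Σd² / [n(n²−1)] = 1 − 6×52 / (7×48)
  = 1 − 312/336 = 1 − 0.9286 ≈ 0.071

0.071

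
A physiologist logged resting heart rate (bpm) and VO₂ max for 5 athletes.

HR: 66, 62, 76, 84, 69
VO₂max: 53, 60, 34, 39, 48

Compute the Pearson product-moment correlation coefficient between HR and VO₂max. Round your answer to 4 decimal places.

n = 5, Σx = 357, Σy = 234, Σx² = 25793, Σy² = 11390, Σxy = 16390
nΣxy − ΣxΣy = 81950 − 83538 = -1588
nΣx² − (Σx)² = 128965 − 127449 = 1516; nΣy² − (Σy)² = 56950 − 54756 = 2194
r = -1588 / √(1516 × 2194) = -1588 / 1823.7609 ≈ -0.8707

-0.8707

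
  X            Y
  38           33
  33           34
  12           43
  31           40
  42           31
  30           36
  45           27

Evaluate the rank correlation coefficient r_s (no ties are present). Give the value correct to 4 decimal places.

-0.9643

Rank X: 5, 4, 1, 3, 6, 2, 7
Rank Y: 3, 4, 7, 6, 2, 5, 1
d = rank(X) − rank(Y): 2, 0, -6, -3, 4, -3, 6; Σd² = 110
ρ = 1 − 6Σd² / [n(n²−1)] = 1 − 6×110 / (7×48) = 1 − 660/336 ≈ -0.9643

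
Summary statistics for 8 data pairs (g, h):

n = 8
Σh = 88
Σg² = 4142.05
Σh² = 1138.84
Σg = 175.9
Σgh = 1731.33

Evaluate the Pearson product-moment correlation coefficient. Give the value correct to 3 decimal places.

-0.940

r = (nΣgh − ΣgΣh) / √[(nΣg² − (Σg)²)(nΣh² − (Σh)²)]
Numerator: 8×1731.33 − 175.9×88 = -1628.56
Denominator: √[(33136.4 − 30940.81)(9110.72 − 7744)] = √[2195.59 × 1366.72] = 1732.2693
r = -1628.56 / 1732.2693 ≈ -0.940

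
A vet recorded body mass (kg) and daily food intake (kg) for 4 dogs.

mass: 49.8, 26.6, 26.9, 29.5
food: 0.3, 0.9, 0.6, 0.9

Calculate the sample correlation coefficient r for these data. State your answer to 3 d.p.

-0.840

n = 4, Σx = 132.8, Σy = 2.7, Σx² = 4781.46, Σy² = 2.07, Σxy = 81.57
nΣxy − ΣxΣy = 326.28 − 358.56 = -32.28
nΣx² − (Σx)² = 19125.84 − 17635.84 = 1490; nΣy² − (Σy)² = 8.28 − 7.29 = 0.99
r = -32.28 / √(1490 × 0.99) = -32.28 / 38.4070 ≈ -0.840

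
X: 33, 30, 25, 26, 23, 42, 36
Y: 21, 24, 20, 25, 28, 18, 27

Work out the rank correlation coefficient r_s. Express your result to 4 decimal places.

-0.4286

Rank X: 5, 4, 2, 3, 1, 7, 6
Rank Y: 3, 4, 2, 5, 7, 1, 6
d = rank(X) − rank(Y): 2, 0, 0, -2, -6, 6, 0; Σd² = 80
ρ = 1 − 6Σd² / [n(n²−1)] = 1 − 6×80 / (7×48) = 1 − 480/336 ≈ -0.4286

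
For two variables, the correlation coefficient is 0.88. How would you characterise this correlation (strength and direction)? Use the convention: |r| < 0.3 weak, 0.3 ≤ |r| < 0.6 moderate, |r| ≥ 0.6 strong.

r = 0.88 > 0 so the relationship is positive.
|r| = 0.88, which falls in the strong range.

strong positive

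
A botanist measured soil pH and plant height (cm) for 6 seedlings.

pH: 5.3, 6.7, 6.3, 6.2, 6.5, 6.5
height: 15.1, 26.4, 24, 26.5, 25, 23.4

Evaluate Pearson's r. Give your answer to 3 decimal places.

n = 6, Σx = 37.5, Σy = 140.4, Σx² = 235.61, Σy² = 3375.78, Σxy = 887.01
nΣxy − ΣxΣy = 5322.06 − 5265 = 57.06
nΣx² − (Σx)² = 1413.66 − 1406.25 = 7.41; nΣy² − (Σy)² = 20254.68 − 19712.16 = 542.52
r = 57.06 / √(7.41 × 542.52) = 57.06 / 63.4040 ≈ 0.900

0.900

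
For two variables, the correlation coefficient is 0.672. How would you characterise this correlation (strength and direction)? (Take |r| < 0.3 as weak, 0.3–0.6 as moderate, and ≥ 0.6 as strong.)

strong positive

r = 0.672 > 0 so the relationship is positive.
|r| = 0.672, which falls in the strong range.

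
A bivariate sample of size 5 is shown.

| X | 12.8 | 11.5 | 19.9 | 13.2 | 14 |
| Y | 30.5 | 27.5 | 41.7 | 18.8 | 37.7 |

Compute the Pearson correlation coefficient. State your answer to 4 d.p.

n = 5, ΣX = 71.4, ΣY = 156.2, ΣX² = 1062.34, ΣY² = 5200.12, ΣXY = 2312.44
nΣXY − ΣXΣY = 11562.2 − 11152.68 = 409.52
nΣX² − (ΣX)² = 5311.7 − 5097.96 = 213.74; nΣY² − (ΣY)² = 26000.6 − 24398.44 = 1602.16
r = 409.52 / √(213.74 × 1602.16) = 409.52 / 585.1886 ≈ 0.6998

0.6998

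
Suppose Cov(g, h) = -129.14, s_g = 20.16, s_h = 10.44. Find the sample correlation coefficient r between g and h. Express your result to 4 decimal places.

-0.6136

r = Cov(g,h) / (s_g · s_h) = -129.14 / (20.16 × 10.44)
  = -129.14 / 210.4704 ≈ -0.6136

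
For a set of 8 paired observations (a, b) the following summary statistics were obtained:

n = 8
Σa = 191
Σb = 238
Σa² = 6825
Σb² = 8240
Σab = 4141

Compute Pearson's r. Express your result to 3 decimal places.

-0.951

r = (nΣab − ΣaΣb) / √[(nΣa² − (Σa)²)(nΣb² − (Σb)²)]
Numerator: 8×4141 − 191×238 = -12330
Denominator: √[(54600 − 36481)(65920 − 56644)] = √[18119 × 9276] = 12964.2525
r = -12330 / 12964.2525 ≈ -0.951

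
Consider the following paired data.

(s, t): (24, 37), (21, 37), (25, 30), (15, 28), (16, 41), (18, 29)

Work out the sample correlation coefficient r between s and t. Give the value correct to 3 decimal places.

0.060

n = 6, Σs = 119, Σt = 202, Σs² = 2447, Σt² = 6944, Σst = 4013
nΣst − ΣsΣt = 24078 − 24038 = 40
nΣs² − (Σs)² = 14682 − 14161 = 521; nΣt² − (Σt)² = 41664 − 40804 = 860
r = 40 / √(521 × 860) = 40 / 669.3728 ≈ 0.060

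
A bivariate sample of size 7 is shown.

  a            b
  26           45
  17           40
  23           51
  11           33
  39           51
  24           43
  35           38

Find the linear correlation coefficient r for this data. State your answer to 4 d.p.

n = 7, Σa = 175, Σb = 301, Σa² = 4937, Σb² = 13209, Σab = 7737
nΣab − ΣaΣb = 54159 − 52675 = 1484
nΣa² − (Σa)² = 34559 − 30625 = 3934; nΣb² − (Σb)² = 92463 − 90601 = 1862
r = 1484 / √(3934 × 1862) = 1484 / 2706.4937 ≈ 0.5483

0.5483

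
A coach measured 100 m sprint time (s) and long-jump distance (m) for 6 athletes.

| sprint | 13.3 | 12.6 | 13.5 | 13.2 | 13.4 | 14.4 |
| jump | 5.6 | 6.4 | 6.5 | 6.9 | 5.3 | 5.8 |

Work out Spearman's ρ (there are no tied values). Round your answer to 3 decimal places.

-0.257

Rank sprint: 3, 1, 5, 2, 4, 6
Rank jump: 2, 4, 5, 6, 1, 3
d = rank(sprint) − rank(jump): 1, -3, 0, -4, 3, 3; Σd² = 44
ρ = 1 − 6Σd² / [n(n²−1)] = 1 − 6×44 / (6×35) = 1 − 264/210 ≈ -0.257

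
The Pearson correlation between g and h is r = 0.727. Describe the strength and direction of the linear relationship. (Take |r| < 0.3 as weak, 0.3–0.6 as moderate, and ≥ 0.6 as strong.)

r = 0.727 > 0 so the relationship is positive.
|r| = 0.727, which falls in the strong range.

strong positive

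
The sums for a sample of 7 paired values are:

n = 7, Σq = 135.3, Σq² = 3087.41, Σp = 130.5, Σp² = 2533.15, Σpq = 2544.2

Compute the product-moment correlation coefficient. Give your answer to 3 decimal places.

0.100

r = (nΣpq − ΣpΣq) / √[(nΣp² − (Σp)²)(nΣq² − (Σq)²)]
Numerator: 7×2544.2 − 130.5×135.3 = 152.75
Denominator: √[(17732.05 − 17030.25)(21611.87 − 18306.09)] = √[701.8 × 3305.78] = 1523.1534
r = 152.75 / 1523.1534 ≈ 0.100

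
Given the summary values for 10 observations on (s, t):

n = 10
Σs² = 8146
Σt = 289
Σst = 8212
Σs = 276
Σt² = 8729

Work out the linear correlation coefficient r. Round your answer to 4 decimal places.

r = (nΣst − ΣsΣt) / √[(nΣs² − (Σs)²)(nΣt² − (Σt)²)]
Numerator: 10×8212 − 276×289 = 2356
Denominator: √[(81460 − 76176)(87290 − 83521)] = √[5284 × 3769] = 4462.6669
r = 2356 / 4462.6669 ≈ 0.5279

0.5279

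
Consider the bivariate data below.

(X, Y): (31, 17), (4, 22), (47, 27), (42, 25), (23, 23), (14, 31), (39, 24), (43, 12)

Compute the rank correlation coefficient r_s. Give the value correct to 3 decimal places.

0.024

Rank X: 4, 1, 8, 6, 3, 2, 5, 7
Rank Y: 2, 3, 7, 6, 4, 8, 5, 1
d = rank(X) − rank(Y): 2, -2, 1, 0, -1, -6, 0, 6; Σd² = 82
ρ = 1 − 6Σd² / [n(n²−1)] = 1 − 6×82 / (8×63) = 1 − 492/504 ≈ 0.024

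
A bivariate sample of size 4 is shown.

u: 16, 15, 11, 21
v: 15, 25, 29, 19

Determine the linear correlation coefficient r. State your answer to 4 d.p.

-0.6908

n = 4, Σu = 63, Σv = 88, Σu² = 1043, Σv² = 2052, Σuv = 1333
nΣuv − ΣuΣv = 5332 − 5544 = -212
nΣu² − (Σu)² = 4172 − 3969 = 203; nΣv² − (Σv)² = 8208 − 7744 = 464
r = -212 / √(203 × 464) = -212 / 306.9072 ≈ -0.6908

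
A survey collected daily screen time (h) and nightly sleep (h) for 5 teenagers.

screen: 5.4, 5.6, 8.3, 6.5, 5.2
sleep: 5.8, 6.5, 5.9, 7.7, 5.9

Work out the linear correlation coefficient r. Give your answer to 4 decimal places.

0.0638

n = 5, Σx = 31, Σy = 31.8, Σx² = 198.7, Σy² = 204.8, Σxy = 197.42
nΣxy − ΣxΣy = 987.1 − 985.8 = 1.3
nΣx² − (Σx)² = 993.5 − 961 = 32.5; nΣy² − (Σy)² = 1024 − 1011.24 = 12.76
r = 1.3 / √(32.5 × 12.76) = 1.3 / 20.3642 ≈ 0.0638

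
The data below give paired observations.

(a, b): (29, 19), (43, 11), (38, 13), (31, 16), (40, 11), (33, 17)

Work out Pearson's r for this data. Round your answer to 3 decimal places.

-0.960

n = 6, Σa = 214, Σb = 87, Σa² = 7784, Σb² = 1317, Σab = 3015
nΣab − ΣaΣb = 18090 − 18618 = -528
nΣa² − (Σa)² = 46704 − 45796 = 908; nΣb² − (Σb)² = 7902 − 7569 = 333
r = -528 / √(908 × 333) = -528 / 549.8763 ≈ -0.960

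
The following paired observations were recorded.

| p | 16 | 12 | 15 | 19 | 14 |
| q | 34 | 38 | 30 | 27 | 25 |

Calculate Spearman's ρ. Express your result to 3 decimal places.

Rank p: 4, 1, 3, 5, 2
Rank q: 4, 5, 3, 2, 1
d = rank(p) − rank(q): 0, -4, 0, 3, 1; Σd² = 26
ρ = 1 − 6Σd² / [n(n²−1)] = 1 − 6×26 / (5×24) = 1 − 156/120 ≈ -0.300

-0.300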